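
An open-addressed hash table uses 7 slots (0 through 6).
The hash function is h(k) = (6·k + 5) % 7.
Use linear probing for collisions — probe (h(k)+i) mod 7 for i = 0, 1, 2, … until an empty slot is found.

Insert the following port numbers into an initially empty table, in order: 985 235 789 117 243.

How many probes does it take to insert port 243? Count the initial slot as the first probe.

985: h=0 → slot 0
235: h=1 → slot 1
789: h=0, probe 0,1,2 → slot 2
117: h=0, probe 0,1,2,3 → slot 3
243: h=0, probe 0,1,2,3,4 → slot 4
Table: [985, 235, 789, 117, 243, ∅, ∅]

5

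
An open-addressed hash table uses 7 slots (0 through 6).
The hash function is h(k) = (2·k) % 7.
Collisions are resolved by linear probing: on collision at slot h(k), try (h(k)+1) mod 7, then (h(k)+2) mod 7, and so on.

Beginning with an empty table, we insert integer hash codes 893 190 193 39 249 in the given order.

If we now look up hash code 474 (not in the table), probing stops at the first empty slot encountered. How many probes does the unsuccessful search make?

893: h=1 → slot 1
190: h=2 → slot 2
193: h=1, probe 1,2,3 → slot 3
39: h=1, probe 1,2,3,4 → slot 4
249: h=1, probe 1,2,3,4,5 → slot 5
Table: [., 893, 190, 193, 39, 249, .]
Lookup 474: h=3, probe 3,4,5,6 → slot 6 empty, not found.

4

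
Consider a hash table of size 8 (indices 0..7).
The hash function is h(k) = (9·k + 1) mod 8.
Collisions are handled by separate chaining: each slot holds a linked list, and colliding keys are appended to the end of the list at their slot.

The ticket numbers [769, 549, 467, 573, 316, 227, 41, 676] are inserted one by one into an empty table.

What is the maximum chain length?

769 → bucket 2
549 → bucket 6
467 → bucket 4
573 → bucket 6 (collision)
316 → bucket 5
227 → bucket 4 (collision)
41 → bucket 2 (collision)
676 → bucket 5 (collision)
Final buckets:
0: _
1: _
2: 769 -> 41
3: _
4: 467 -> 227
5: 316 -> 676
6: 549 -> 573
7: _

2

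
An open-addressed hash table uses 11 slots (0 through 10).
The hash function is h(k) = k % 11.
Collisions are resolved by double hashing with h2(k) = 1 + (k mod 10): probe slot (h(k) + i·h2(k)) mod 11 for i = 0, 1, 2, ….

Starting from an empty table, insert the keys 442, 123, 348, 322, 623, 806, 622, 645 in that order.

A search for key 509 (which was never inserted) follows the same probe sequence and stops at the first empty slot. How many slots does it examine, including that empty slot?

3

Insert 442: h=2, slot 2 empty -> index 2.
Insert 123: h=2, h2=4, slot 2 occupied -> index 6.
Insert 348: h=7, slot 7 empty -> index 7.
Insert 322: h=3, slot 3 empty -> index 3.
Insert 623: h=7, h2=4, slot 7 occupied -> index 0.
Insert 806: h=3, h2=7, slot 3 occupied -> index 10.
Insert 622: h=6, h2=3, slot 6 occupied -> index 9.
Insert 645: h=7, h2=6, slots 7,2 occupied -> index 8.
Table: [623, _, 442, 322, _, _, 123, 348, 645, 622, 806]
Lookup 509: h=3, h2=10, probe 3,2,1 → slot 1 empty, not found.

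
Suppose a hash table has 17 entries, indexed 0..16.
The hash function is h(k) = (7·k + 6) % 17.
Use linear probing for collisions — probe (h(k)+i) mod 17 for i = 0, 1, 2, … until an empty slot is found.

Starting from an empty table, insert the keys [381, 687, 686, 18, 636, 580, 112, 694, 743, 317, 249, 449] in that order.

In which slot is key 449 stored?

9

Insert 381: h=4, slot 4 empty → index 4.
Insert 687: h=4, slot 4 occupied → index 5.
Insert 686: h=14, slot 14 empty → index 14.
Insert 18: h=13, slot 13 empty → index 13.
Insert 636: h=4, slots 4,5 occupied → index 6.
Insert 580: h=3, slot 3 empty → index 3.
Insert 112: h=8, slot 8 empty → index 8.
Insert 694: h=2, slot 2 empty → index 2.
Insert 743: h=5, slots 5,6 occupied → index 7.
Insert 317: h=15, slot 15 empty → index 15.
Insert 249: h=15, slot 15 occupied → index 16.
Insert 449: h=4, slots 4,5,6,7,8 occupied → index 9.
Table: [∅, ∅, 694, 580, 381, 687, 636, 743, 112, 449, ∅, ∅, ∅, 18, 686, 317, 249]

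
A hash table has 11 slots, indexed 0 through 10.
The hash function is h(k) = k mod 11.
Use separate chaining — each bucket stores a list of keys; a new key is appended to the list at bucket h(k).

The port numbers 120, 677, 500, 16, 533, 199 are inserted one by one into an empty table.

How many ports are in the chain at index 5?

120 → bucket 10
677 → bucket 6
500 → bucket 5
16 → bucket 5 (collision)
533 → bucket 5 (collision)
199 → bucket 1
Final buckets:
0: -
1: 199
2: -
3: -
4: -
5: 500 -> 16 -> 533
6: 677
7: -
8: -
9: -
10: 120

3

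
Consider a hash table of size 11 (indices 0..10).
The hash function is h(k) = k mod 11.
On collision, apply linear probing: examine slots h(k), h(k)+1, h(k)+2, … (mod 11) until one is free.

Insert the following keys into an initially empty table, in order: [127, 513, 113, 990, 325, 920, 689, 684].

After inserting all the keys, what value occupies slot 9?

920

127 hashes to 6; slot 6 is free => place at 6.
513 hashes to 7; slot 7 is free => place at 7.
113 hashes to 3; slot 3 is free => place at 3.
990 hashes to 0; slot 0 is free => place at 0.
325 hashes to 6; 6,7 taken => place at 8.
920 hashes to 7; 7,8 taken => place at 9.
689 hashes to 7; 7,8,9 taken => place at 10.
684 hashes to 2; slot 2 is free => place at 2.
Table: [990, ∅, 684, 113, ∅, ∅, 127, 513, 325, 920, 689]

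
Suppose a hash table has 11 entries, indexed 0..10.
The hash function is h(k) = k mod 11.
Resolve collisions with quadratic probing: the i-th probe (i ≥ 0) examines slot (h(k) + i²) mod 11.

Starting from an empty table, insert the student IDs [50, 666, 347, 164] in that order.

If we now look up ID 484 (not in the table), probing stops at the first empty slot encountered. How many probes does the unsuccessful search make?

50 hashes to 6; slot 6 is free -> place at 6.
666 hashes to 6; 6 taken -> place at 7.
347 hashes to 6; 6,7 taken -> place at 10.
164 hashes to 10; 10 taken -> place at 0.
Table: [164, ∅, ∅, ∅, ∅, ∅, 50, 666, ∅, ∅, 347]
Lookup 484: h=0, probe 0,1 → slot 1 empty, not found.

2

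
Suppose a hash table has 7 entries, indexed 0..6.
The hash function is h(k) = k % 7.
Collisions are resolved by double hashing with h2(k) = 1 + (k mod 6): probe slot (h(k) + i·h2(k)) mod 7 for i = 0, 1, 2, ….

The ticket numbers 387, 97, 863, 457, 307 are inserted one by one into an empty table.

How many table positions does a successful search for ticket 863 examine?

2

387: h=2 → slot 2
97: h=6 → slot 6
863: h=2, h2=6, probe 2,1 → slot 1
457: h=2, h2=2, probe 2,4 → slot 4
307: h=6, h2=2, probe 6,1,3 → slot 3
Table: [., 863, 387, 307, 457, ., 97]
Lookup 863: h=2, h2=6, probe 2,1 → found at 1.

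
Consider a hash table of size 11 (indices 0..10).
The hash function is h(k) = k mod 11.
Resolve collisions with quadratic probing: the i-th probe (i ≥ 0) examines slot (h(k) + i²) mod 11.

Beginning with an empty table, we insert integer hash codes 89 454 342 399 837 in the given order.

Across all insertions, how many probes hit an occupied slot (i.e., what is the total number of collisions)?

Insert 89: h=1, slot 1 empty -> index 1.
Insert 454: h=3, slot 3 empty -> index 3.
Insert 342: h=1, slot 1 occupied -> index 2.
Insert 399: h=3, slot 3 occupied -> index 4.
Insert 837: h=1, slots 1,2 occupied -> index 5.
Table: [., 89, 342, 454, 399, 837, ., ., ., ., .]

4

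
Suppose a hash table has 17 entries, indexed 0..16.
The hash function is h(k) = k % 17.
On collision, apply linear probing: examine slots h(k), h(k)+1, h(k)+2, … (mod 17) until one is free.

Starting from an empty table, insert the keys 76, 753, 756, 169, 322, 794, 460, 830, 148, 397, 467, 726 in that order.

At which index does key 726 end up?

76 hashes to 8; slot 8 is free -> place at 8.
753 hashes to 5; slot 5 is free -> place at 5.
756 hashes to 8; 8 taken -> place at 9.
169 hashes to 16; slot 16 is free -> place at 16.
322 hashes to 16; 16 taken -> place at 0.
794 hashes to 12; slot 12 is free -> place at 12.
460 hashes to 1; slot 1 is free -> place at 1.
830 hashes to 14; slot 14 is free -> place at 14.
148 hashes to 12; 12 taken -> place at 13.
397 hashes to 6; slot 6 is free -> place at 6.
467 hashes to 8; 8,9 taken -> place at 10.
726 hashes to 12; 12,13,14 taken -> place at 15.
Table: [322, 460, ., ., ., 753, 397, ., 76, 756, 467, ., 794, 148, 830, 726, 169]

15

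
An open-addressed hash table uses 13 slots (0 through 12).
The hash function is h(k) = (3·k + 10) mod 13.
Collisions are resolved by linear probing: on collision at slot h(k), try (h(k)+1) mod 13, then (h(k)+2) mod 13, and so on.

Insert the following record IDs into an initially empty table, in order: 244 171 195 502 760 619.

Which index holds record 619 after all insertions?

9

244: h=1 => slot 1
171: h=3 => slot 3
195: h=10 => slot 10
502: h=8 => slot 8
760: h=2 => slot 2
619: h=8, probe 8,9 => slot 9
Table: [∅, 244, 760, 171, ∅, ∅, ∅, ∅, 502, 619, 195, ∅, ∅]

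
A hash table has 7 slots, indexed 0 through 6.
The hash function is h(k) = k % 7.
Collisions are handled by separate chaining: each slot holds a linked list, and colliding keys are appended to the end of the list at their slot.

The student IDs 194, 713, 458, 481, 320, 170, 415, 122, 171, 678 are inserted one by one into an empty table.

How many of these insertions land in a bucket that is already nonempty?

Insert 194: h=5, bucket 5 empty -> new chain.
Insert 713: h=6, bucket 6 empty -> new chain.
Insert 458: h=3, bucket 3 empty -> new chain.
Insert 481: h=5, bucket 5 nonempty -> append to chain.
Insert 320: h=5, bucket 5 nonempty -> append to chain.
Insert 170: h=2, bucket 2 empty -> new chain.
Insert 415: h=2, bucket 2 nonempty -> append to chain.
Insert 122: h=3, bucket 3 nonempty -> append to chain.
Insert 171: h=3, bucket 3 nonempty -> append to chain.
Insert 678: h=6, bucket 6 nonempty -> append to chain.
Final buckets:
0: -
1: -
2: 170 -> 415
3: 458 -> 122 -> 171
4: -
5: 194 -> 481 -> 320
6: 713 -> 678

6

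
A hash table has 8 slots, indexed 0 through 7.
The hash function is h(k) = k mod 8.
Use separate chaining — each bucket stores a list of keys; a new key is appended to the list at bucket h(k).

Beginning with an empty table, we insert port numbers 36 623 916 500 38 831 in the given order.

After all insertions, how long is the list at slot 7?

Insert 36: h=4, bucket 4 empty → new chain.
Insert 623: h=7, bucket 7 empty → new chain.
Insert 916: h=4, bucket 4 nonempty → append to chain.
Insert 500: h=4, bucket 4 nonempty → append to chain.
Insert 38: h=6, bucket 6 empty → new chain.
Insert 831: h=7, bucket 7 nonempty → append to chain.
Final buckets:
0: _
1: _
2: _
3: _
4: 36 -> 916 -> 500
5: _
6: 38
7: 623 -> 831

2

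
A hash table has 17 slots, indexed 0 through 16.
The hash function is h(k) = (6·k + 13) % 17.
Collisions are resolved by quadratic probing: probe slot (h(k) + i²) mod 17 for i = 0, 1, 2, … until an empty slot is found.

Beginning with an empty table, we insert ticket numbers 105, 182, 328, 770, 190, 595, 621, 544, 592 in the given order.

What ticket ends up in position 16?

105 hashes to 14; slot 14 is free -> place at 14.
182 hashes to 0; slot 0 is free -> place at 0.
328 hashes to 9; slot 9 is free -> place at 9.
770 hashes to 9; 9 taken -> place at 10.
190 hashes to 14; 14 taken -> place at 15.
595 hashes to 13; slot 13 is free -> place at 13.
621 hashes to 16; slot 16 is free -> place at 16.
544 hashes to 13; 13,14,0 taken -> place at 5.
592 hashes to 12; slot 12 is free -> place at 12.
Table: [182, _, _, _, _, 544, _, _, _, 328, 770, _, 592, 595, 105, 190, 621]

621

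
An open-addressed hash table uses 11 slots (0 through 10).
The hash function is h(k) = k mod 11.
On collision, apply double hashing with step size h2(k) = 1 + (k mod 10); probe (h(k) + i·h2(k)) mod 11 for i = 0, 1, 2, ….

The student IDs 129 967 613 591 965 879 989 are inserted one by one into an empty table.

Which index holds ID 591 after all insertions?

129: h=8 => slot 8
967: h=10 => slot 10
613: h=8, h2=4, probe 8,1 => slot 1
591: h=8, h2=2, probe 8,10,1,3 => slot 3
965: h=8, h2=6, probe 8,3,9 => slot 9
879: h=10, h2=10, probe 10,9,8,7 => slot 7
989: h=10, h2=10, probe 10,9,8,7,6 => slot 6
Table: [., 613, ., 591, ., ., 989, 879, 129, 965, 967]

3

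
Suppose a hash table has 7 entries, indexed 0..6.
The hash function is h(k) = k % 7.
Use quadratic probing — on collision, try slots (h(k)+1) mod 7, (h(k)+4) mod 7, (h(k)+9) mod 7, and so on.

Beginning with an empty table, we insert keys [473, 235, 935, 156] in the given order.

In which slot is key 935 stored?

473 hashes to 4; slot 4 is free → place at 4.
235 hashes to 4; 4 taken → place at 5.
935 hashes to 4; 4,5 taken → place at 1.
156 hashes to 2; slot 2 is free → place at 2.
Table: [-, 935, 156, -, 473, 235, -]

1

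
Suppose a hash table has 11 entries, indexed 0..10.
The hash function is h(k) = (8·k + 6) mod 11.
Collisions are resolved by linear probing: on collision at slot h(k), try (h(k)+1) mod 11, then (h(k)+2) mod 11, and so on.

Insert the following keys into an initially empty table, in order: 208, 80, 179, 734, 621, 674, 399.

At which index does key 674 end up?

208 hashes to 9; slot 9 is free -> place at 9.
80 hashes to 8; slot 8 is free -> place at 8.
179 hashes to 8; 8,9 taken -> place at 10.
734 hashes to 4; slot 4 is free -> place at 4.
621 hashes to 2; slot 2 is free -> place at 2.
674 hashes to 8; 8,9,10 taken -> place at 0.
399 hashes to 8; 8,9,10,0 taken -> place at 1.
Table: [674, 399, 621, ∅, 734, ∅, ∅, ∅, 80, 208, 179]

0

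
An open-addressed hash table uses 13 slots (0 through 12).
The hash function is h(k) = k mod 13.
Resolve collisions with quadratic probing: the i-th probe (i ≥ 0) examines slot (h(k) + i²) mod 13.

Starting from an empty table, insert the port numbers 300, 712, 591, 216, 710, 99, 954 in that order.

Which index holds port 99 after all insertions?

12

300: h=1 -> slot 1
712: h=10 -> slot 10
591: h=6 -> slot 6
216: h=8 -> slot 8
710: h=8, probe 8,9 -> slot 9
99: h=8, probe 8,9,12 -> slot 12
954: h=5 -> slot 5
Table: [-, 300, -, -, -, 954, 591, -, 216, 710, 712, -, 99]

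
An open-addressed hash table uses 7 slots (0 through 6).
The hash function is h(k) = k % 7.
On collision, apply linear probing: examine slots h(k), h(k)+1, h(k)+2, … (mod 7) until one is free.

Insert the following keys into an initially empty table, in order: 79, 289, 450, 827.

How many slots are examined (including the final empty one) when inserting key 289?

Insert 79: h=2, slot 2 empty => index 2.
Insert 289: h=2, slot 2 occupied => index 3.
Insert 450: h=2, slots 2,3 occupied => index 4.
Insert 827: h=1, slot 1 empty => index 1.
Table: [—, 827, 79, 289, 450, —, —]

2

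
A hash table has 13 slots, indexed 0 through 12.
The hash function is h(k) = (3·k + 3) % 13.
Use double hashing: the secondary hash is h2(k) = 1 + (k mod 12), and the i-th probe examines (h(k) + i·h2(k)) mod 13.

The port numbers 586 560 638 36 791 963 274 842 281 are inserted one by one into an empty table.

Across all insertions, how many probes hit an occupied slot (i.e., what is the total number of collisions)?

Insert 586: h=6, slot 6 empty => index 6.
Insert 560: h=6, h2=9, slot 6 occupied => index 2.
Insert 638: h=6, h2=3, slot 6 occupied => index 9.
Insert 36: h=7, slot 7 empty => index 7.
Insert 791: h=10, slot 10 empty => index 10.
Insert 963: h=6, h2=4, slots 6,10 occupied => index 1.
Insert 274: h=6, h2=11, slot 6 occupied => index 4.
Insert 842: h=7, h2=3, slots 7,10 occupied => index 0.
Insert 281: h=1, h2=6, slots 1,7,0,6 occupied => index 12.
Table: [842, 963, 560, _, 274, _, 586, 36, _, 638, 791, _, 281]

11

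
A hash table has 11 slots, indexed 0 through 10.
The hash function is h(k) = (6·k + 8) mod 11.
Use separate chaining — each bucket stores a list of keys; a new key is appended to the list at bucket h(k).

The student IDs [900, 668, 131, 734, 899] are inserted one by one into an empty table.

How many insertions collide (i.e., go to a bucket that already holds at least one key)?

900 → bucket 7
668 → bucket 1
131 → bucket 2
734 → bucket 1 (collision)
899 → bucket 1 (collision)
Final buckets:
0: _
1: 668 -> 734 -> 899
2: 131
3: _
4: _
5: _
6: _
7: 900
8: _
9: _
10: _

2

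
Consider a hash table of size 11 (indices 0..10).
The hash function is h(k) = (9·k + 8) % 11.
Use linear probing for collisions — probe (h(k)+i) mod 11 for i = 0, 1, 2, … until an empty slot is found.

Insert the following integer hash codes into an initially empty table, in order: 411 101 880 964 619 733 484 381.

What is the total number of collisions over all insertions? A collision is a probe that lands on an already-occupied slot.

4

411 hashes to 0; slot 0 is free → place at 0.
101 hashes to 4; slot 4 is free → place at 4.
880 hashes to 8; slot 8 is free → place at 8.
964 hashes to 5; slot 5 is free → place at 5.
619 hashes to 2; slot 2 is free → place at 2.
733 hashes to 5; 5 taken → place at 6.
484 hashes to 8; 8 taken → place at 9.
381 hashes to 5; 5,6 taken → place at 7.
Table: [411, _, 619, _, 101, 964, 733, 381, 880, 484, _]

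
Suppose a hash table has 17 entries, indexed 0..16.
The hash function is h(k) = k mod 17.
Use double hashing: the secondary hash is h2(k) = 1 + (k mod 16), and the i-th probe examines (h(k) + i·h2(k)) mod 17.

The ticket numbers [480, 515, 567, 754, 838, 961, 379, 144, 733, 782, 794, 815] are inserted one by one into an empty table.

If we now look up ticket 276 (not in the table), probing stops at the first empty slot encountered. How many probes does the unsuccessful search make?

5

480: h=4 -> slot 4
515: h=5 -> slot 5
567: h=6 -> slot 6
754: h=6, h2=3, probe 6,9 -> slot 9
838: h=5, h2=7, probe 5,12 -> slot 12
961: h=9, h2=2, probe 9,11 -> slot 11
379: h=5, h2=12, probe 5,0 -> slot 0
144: h=8 -> slot 8
733: h=2 -> slot 2
782: h=0, h2=15, probe 0,15 -> slot 15
794: h=12, h2=11, probe 12,6,0,11,5,16 -> slot 16
815: h=16, h2=16, probe 16,15,14 -> slot 14
Table: [379, -, 733, -, 480, 515, 567, -, 144, 754, -, 961, 838, -, 815, 782, 794]
Lookup 276: h=4, h2=5, probe 4,9,14,2,7 → slot 7 empty, not found.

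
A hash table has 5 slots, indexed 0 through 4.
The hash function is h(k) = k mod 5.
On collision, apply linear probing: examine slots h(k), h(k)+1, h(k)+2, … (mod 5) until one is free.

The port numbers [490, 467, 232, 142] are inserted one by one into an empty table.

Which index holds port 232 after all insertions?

3

490: h=0 -> slot 0
467: h=2 -> slot 2
232: h=2, probe 2,3 -> slot 3
142: h=2, probe 2,3,4 -> slot 4
Table: [490, _, 467, 232, 142]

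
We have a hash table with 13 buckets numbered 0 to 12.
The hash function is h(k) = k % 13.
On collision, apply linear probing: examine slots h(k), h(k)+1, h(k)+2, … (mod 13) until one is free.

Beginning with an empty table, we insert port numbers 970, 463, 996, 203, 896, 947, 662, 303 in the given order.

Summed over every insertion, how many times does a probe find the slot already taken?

970: h=8 => slot 8
463: h=8, probe 8,9 => slot 9
996: h=8, probe 8,9,10 => slot 10
203: h=8, probe 8,9,10,11 => slot 11
896: h=12 => slot 12
947: h=11, probe 11,12,0 => slot 0
662: h=12, probe 12,0,1 => slot 1
303: h=4 => slot 4
Table: [947, 662, ., ., 303, ., ., ., 970, 463, 996, 203, 896]

10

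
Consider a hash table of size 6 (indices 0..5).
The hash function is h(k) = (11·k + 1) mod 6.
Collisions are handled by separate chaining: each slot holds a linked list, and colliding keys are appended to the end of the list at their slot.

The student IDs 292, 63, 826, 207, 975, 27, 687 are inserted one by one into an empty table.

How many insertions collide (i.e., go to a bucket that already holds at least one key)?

5

292 -> bucket 3
63 -> bucket 4
826 -> bucket 3 (collision)
207 -> bucket 4 (collision)
975 -> bucket 4 (collision)
27 -> bucket 4 (collision)
687 -> bucket 4 (collision)
Final buckets:
0: ∅
1: ∅
2: ∅
3: 292 -> 826
4: 63 -> 207 -> 975 -> 27 -> 687
5: ∅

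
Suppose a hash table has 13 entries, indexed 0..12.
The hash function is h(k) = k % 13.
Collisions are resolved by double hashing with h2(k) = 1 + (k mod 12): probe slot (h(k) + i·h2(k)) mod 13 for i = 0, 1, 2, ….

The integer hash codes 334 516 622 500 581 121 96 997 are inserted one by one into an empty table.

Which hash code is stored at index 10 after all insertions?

516

334: h=9 -> slot 9
516: h=9, h2=1, probe 9,10 -> slot 10
622: h=11 -> slot 11
500: h=6 -> slot 6
581: h=9, h2=6, probe 9,2 -> slot 2
121: h=4 -> slot 4
96: h=5 -> slot 5
997: h=9, h2=2, probe 9,11,0 -> slot 0
Table: [997, ., 581, ., 121, 96, 500, ., ., 334, 516, 622, .]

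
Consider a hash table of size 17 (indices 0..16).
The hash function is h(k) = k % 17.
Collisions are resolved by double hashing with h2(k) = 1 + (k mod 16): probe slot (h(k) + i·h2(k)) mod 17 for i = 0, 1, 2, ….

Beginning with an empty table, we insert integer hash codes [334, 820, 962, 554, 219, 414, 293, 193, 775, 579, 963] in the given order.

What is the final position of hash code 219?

5

Insert 334: h=11, slot 11 empty => index 11.
Insert 820: h=4, slot 4 empty => index 4.
Insert 962: h=10, slot 10 empty => index 10.
Insert 554: h=10, h2=11, slots 10,4 occupied => index 15.
Insert 219: h=15, h2=12, slots 15,10 occupied => index 5.
Insert 414: h=6, slot 6 empty => index 6.
Insert 293: h=4, h2=6, slots 4,10 occupied => index 16.
Insert 193: h=6, h2=2, slot 6 occupied => index 8.
Insert 775: h=10, h2=8, slot 10 occupied => index 1.
Insert 579: h=1, h2=4, slots 1,5 occupied => index 9.
Insert 963: h=11, h2=4, slots 11,15 occupied => index 2.
Table: [∅, 775, 963, ∅, 820, 219, 414, ∅, 193, 579, 962, 334, ∅, ∅, ∅, 554, 293]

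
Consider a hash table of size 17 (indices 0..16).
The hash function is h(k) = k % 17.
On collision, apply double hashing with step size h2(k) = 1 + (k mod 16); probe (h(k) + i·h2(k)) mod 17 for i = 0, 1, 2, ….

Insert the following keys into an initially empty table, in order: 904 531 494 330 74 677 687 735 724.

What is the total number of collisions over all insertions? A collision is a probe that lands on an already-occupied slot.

4

904: h=3 → slot 3
531: h=4 → slot 4
494: h=1 → slot 1
330: h=7 → slot 7
74: h=6 → slot 6
677: h=14 → slot 14
687: h=7, h2=16, probe 7,6,5 → slot 5
735: h=4, h2=16, probe 4,3,2 → slot 2
724: h=10 → slot 10
Table: [_, 494, 735, 904, 531, 687, 74, 330, _, _, 724, _, _, _, 677, _, _]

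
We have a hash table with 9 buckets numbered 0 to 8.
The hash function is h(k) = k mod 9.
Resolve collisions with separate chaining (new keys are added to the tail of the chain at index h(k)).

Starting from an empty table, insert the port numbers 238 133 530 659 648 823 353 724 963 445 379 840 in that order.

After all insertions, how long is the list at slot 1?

1

238 → bucket 4
133 → bucket 7
530 → bucket 8
659 → bucket 2
648 → bucket 0
823 → bucket 4 (collision)
353 → bucket 2 (collision)
724 → bucket 4 (collision)
963 → bucket 0 (collision)
445 → bucket 4 (collision)
379 → bucket 1
840 → bucket 3
Final buckets:
0: 648 -> 963
1: 379
2: 659 -> 353
3: 840
4: 238 -> 823 -> 724 -> 445
5: -
6: -
7: 133
8: 530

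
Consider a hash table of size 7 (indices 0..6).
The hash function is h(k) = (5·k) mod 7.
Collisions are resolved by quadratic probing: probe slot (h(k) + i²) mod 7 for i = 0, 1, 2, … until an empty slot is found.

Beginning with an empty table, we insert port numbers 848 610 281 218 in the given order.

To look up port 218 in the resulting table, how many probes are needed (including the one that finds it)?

848: h=5 → slot 5
610: h=5, probe 5,6 → slot 6
281: h=5, probe 5,6,2 → slot 2
218: h=5, probe 5,6,2,0 → slot 0
Table: [218, —, 281, —, —, 848, 610]
Lookup 218: h=5, probe 5,6,2,0 → found at 0.

4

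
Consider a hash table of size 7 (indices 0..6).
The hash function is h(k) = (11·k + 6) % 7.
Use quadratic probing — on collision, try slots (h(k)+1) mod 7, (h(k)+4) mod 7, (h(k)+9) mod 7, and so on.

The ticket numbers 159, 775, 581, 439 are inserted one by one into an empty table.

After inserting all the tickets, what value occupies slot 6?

775

159: h=5 => slot 5
775: h=5, probe 5,6 => slot 6
581: h=6, probe 6,0 => slot 0
439: h=5, probe 5,6,2 => slot 2
Table: [581, —, 439, —, —, 159, 775]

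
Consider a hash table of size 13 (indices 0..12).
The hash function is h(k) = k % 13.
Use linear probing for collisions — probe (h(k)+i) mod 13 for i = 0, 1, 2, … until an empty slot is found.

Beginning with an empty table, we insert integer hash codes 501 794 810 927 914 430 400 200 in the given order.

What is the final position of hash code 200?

501: h=7 → slot 7
794: h=1 → slot 1
810: h=4 → slot 4
927: h=4, probe 4,5 → slot 5
914: h=4, probe 4,5,6 → slot 6
430: h=1, probe 1,2 → slot 2
400: h=10 → slot 10
200: h=5, probe 5,6,7,8 → slot 8
Table: [-, 794, 430, -, 810, 927, 914, 501, 200, -, 400, -, -]

8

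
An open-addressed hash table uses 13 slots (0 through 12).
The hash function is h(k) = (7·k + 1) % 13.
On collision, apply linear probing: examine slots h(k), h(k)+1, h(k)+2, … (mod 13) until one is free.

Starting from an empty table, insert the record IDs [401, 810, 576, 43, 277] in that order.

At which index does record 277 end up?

401 hashes to 0; slot 0 is free → place at 0.
810 hashes to 3; slot 3 is free → place at 3.
576 hashes to 3; 3 taken → place at 4.
43 hashes to 3; 3,4 taken → place at 5.
277 hashes to 3; 3,4,5 taken → place at 6.
Table: [401, ∅, ∅, 810, 576, 43, 277, ∅, ∅, ∅, ∅, ∅, ∅]

6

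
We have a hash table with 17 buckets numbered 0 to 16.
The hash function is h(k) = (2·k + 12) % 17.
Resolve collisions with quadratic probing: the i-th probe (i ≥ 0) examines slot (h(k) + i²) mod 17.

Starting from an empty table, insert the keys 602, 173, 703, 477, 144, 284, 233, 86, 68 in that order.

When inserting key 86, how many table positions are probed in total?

Insert 602: h=9, slot 9 empty → index 9.
Insert 173: h=1, slot 1 empty → index 1.
Insert 703: h=7, slot 7 empty → index 7.
Insert 477: h=14, slot 14 empty → index 14.
Insert 144: h=11, slot 11 empty → index 11.
Insert 284: h=2, slot 2 empty → index 2.
Insert 233: h=2, slot 2 occupied → index 3.
Insert 86: h=14, slot 14 occupied → index 15.
Insert 68: h=12, slot 12 empty → index 12.
Table: [-, 173, 284, 233, -, -, -, 703, -, 602, -, 144, 68, -, 477, 86, -]

2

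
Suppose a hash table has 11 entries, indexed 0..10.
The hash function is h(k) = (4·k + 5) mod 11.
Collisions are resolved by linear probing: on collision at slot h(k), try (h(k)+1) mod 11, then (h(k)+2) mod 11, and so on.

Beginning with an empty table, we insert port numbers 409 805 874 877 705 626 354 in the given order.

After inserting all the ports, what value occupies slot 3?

805

Insert 409: h=2, slot 2 empty => index 2.
Insert 805: h=2, slot 2 occupied => index 3.
Insert 874: h=3, slot 3 occupied => index 4.
Insert 877: h=4, slot 4 occupied => index 5.
Insert 705: h=9, slot 9 empty => index 9.
Insert 626: h=1, slot 1 empty => index 1.
Insert 354: h=2, slots 2,3,4,5 occupied => index 6.
Table: [_, 626, 409, 805, 874, 877, 354, _, _, 705, _]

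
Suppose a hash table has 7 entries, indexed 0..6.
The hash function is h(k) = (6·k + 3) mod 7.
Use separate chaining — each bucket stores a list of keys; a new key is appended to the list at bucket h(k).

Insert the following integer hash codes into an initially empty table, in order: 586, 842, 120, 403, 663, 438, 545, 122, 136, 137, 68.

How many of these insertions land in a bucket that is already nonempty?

5

Insert 586: h=5, bucket 5 empty -> new chain.
Insert 842: h=1, bucket 1 empty -> new chain.
Insert 120: h=2, bucket 2 empty -> new chain.
Insert 403: h=6, bucket 6 empty -> new chain.
Insert 663: h=5, bucket 5 nonempty -> append to chain.
Insert 438: h=6, bucket 6 nonempty -> append to chain.
Insert 545: h=4, bucket 4 empty -> new chain.
Insert 122: h=0, bucket 0 empty -> new chain.
Insert 136: h=0, bucket 0 nonempty -> append to chain.
Insert 137: h=6, bucket 6 nonempty -> append to chain.
Insert 68: h=5, bucket 5 nonempty -> append to chain.
Final buckets:
0: 122 -> 136
1: 842
2: 120
3: .
4: 545
5: 586 -> 663 -> 68
6: 403 -> 438 -> 137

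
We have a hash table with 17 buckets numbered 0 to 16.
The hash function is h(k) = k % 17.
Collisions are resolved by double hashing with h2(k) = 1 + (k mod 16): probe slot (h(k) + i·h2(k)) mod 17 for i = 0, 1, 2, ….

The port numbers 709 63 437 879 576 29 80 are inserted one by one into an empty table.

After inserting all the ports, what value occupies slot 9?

709 hashes to 12; slot 12 is free → place at 12.
63 hashes to 12, h2=16; 12 taken → place at 11.
437 hashes to 12, h2=6; 12 taken → place at 1.
879 hashes to 12, h2=16; 12,11 taken → place at 10.
576 hashes to 15; slot 15 is free → place at 15.
29 hashes to 12, h2=14; 12 taken → place at 9.
80 hashes to 12, h2=1; 12 taken → place at 13.
Table: [-, 437, -, -, -, -, -, -, -, 29, 879, 63, 709, 80, -, 576, -]

29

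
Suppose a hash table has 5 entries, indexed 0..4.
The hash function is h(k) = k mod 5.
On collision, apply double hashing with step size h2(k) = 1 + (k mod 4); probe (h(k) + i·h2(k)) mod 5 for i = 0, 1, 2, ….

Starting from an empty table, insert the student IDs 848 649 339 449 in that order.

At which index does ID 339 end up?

2

848 hashes to 3; slot 3 is free → place at 3.
649 hashes to 4; slot 4 is free → place at 4.
339 hashes to 4, h2=4; 4,3 taken → place at 2.
449 hashes to 4, h2=2; 4 taken → place at 1.
Table: [_, 449, 339, 848, 649]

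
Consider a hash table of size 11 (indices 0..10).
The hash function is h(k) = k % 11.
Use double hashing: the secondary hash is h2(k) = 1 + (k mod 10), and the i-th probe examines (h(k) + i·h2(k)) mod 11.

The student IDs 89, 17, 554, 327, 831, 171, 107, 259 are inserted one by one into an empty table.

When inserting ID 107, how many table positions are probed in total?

Insert 89: h=1, slot 1 empty -> index 1.
Insert 17: h=6, slot 6 empty -> index 6.
Insert 554: h=4, slot 4 empty -> index 4.
Insert 327: h=8, slot 8 empty -> index 8.
Insert 831: h=6, h2=2, slots 6,8 occupied -> index 10.
Insert 171: h=6, h2=2, slots 6,8,10,1 occupied -> index 3.
Insert 107: h=8, h2=8, slot 8 occupied -> index 5.
Insert 259: h=6, h2=10, slots 6,5,4,3 occupied -> index 2.
Table: [., 89, 259, 171, 554, 107, 17, ., 327, ., 831]

2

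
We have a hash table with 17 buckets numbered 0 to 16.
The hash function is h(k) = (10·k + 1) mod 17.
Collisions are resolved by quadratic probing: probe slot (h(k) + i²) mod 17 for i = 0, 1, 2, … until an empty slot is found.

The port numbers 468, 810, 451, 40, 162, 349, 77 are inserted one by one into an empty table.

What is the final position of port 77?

14

Insert 468: h=6, slot 6 empty → index 6.
Insert 810: h=9, slot 9 empty → index 9.
Insert 451: h=6, slot 6 occupied → index 7.
Insert 40: h=10, slot 10 empty → index 10.
Insert 162: h=6, slots 6,7,10 occupied → index 15.
Insert 349: h=6, slots 6,7,10,15 occupied → index 5.
Insert 77: h=6, slots 6,7,10,15,5 occupied → index 14.
Table: [—, —, —, —, —, 349, 468, 451, —, 810, 40, —, —, —, 77, 162, —]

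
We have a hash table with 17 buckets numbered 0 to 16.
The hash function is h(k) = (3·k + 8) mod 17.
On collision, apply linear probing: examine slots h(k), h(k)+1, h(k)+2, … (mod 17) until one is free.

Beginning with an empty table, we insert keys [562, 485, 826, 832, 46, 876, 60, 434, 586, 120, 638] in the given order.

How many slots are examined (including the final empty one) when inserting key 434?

6

Insert 562: h=11, slot 11 empty -> index 11.
Insert 485: h=1, slot 1 empty -> index 1.
Insert 826: h=4, slot 4 empty -> index 4.
Insert 832: h=5, slot 5 empty -> index 5.
Insert 46: h=10, slot 10 empty -> index 10.
Insert 876: h=1, slot 1 occupied -> index 2.
Insert 60: h=1, slots 1,2 occupied -> index 3.
Insert 434: h=1, slots 1,2,3,4,5 occupied -> index 6.
Insert 586: h=15, slot 15 empty -> index 15.
Insert 120: h=11, slot 11 occupied -> index 12.
Insert 638: h=1, slots 1,2,3,4,5,6 occupied -> index 7.
Table: [., 485, 876, 60, 826, 832, 434, 638, ., ., 46, 562, 120, ., ., 586, .]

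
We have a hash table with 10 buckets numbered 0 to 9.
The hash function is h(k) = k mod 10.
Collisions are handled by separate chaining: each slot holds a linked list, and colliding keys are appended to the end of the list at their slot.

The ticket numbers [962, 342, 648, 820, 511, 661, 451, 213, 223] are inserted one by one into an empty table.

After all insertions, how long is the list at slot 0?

962 → bucket 2
342 → bucket 2 (collision)
648 → bucket 8
820 → bucket 0
511 → bucket 1
661 → bucket 1 (collision)
451 → bucket 1 (collision)
213 → bucket 3
223 → bucket 3 (collision)
Final buckets:
0: 820
1: 511 -> 661 -> 451
2: 962 -> 342
3: 213 -> 223
4: _
5: _
6: _
7: _
8: 648
9: _

1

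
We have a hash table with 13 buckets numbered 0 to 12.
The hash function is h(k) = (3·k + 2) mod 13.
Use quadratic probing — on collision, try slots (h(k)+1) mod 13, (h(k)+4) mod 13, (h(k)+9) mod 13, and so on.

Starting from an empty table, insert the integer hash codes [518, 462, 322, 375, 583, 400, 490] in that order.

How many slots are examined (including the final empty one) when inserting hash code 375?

3

Insert 518: h=9, slot 9 empty -> index 9.
Insert 462: h=10, slot 10 empty -> index 10.
Insert 322: h=6, slot 6 empty -> index 6.
Insert 375: h=9, slots 9,10 occupied -> index 0.
Insert 583: h=9, slots 9,10,0 occupied -> index 5.
Insert 400: h=6, slot 6 occupied -> index 7.
Insert 490: h=3, slot 3 empty -> index 3.
Table: [375, —, —, 490, —, 583, 322, 400, —, 518, 462, —, —]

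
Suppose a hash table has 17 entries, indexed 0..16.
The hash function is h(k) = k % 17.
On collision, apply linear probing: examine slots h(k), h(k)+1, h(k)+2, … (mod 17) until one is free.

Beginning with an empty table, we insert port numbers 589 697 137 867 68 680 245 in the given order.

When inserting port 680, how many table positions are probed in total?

5

Insert 589: h=11, slot 11 empty => index 11.
Insert 697: h=0, slot 0 empty => index 0.
Insert 137: h=1, slot 1 empty => index 1.
Insert 867: h=0, slots 0,1 occupied => index 2.
Insert 68: h=0, slots 0,1,2 occupied => index 3.
Insert 680: h=0, slots 0,1,2,3 occupied => index 4.
Insert 245: h=7, slot 7 empty => index 7.
Table: [697, 137, 867, 68, 680, —, —, 245, —, —, —, 589, —, —, —, —, —]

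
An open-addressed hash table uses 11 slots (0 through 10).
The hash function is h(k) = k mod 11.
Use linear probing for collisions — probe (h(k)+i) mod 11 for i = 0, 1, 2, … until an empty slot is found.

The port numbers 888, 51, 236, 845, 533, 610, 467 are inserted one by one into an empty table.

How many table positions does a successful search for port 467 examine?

7

Insert 888: h=8, slot 8 empty => index 8.
Insert 51: h=7, slot 7 empty => index 7.
Insert 236: h=5, slot 5 empty => index 5.
Insert 845: h=9, slot 9 empty => index 9.
Insert 533: h=5, slot 5 occupied => index 6.
Insert 610: h=5, slots 5,6,7,8,9 occupied => index 10.
Insert 467: h=5, slots 5,6,7,8,9,10 occupied => index 0.
Table: [467, ., ., ., ., 236, 533, 51, 888, 845, 610]
Lookup 467: h=5, probe 5,6,7,8,9,10,0 → found at 0.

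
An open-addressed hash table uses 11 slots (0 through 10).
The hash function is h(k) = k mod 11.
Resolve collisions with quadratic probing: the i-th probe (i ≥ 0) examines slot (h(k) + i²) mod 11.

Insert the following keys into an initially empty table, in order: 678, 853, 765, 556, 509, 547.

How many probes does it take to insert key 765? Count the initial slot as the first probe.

3

678: h=7 -> slot 7
853: h=6 -> slot 6
765: h=6, probe 6,7,10 -> slot 10
556: h=6, probe 6,7,10,4 -> slot 4
509: h=3 -> slot 3
547: h=8 -> slot 8
Table: [-, -, -, 509, 556, -, 853, 678, 547, -, 765]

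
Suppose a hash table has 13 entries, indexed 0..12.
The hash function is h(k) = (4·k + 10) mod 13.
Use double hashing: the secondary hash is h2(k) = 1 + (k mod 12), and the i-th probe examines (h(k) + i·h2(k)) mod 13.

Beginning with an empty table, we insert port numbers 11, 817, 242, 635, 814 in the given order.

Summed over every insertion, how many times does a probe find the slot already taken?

4

11: h=2 -> slot 2
817: h=2, h2=2, probe 2,4 -> slot 4
242: h=3 -> slot 3
635: h=2, h2=12, probe 2,1 -> slot 1
814: h=3, h2=11, probe 3,1,12 -> slot 12
Table: [∅, 635, 11, 242, 817, ∅, ∅, ∅, ∅, ∅, ∅, ∅, 814]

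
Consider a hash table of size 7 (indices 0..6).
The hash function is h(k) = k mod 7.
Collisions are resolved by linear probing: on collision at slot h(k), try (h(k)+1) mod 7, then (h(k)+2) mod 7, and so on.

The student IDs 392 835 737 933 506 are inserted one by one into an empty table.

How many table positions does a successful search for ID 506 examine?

4

Insert 392: h=0, slot 0 empty -> index 0.
Insert 835: h=2, slot 2 empty -> index 2.
Insert 737: h=2, slot 2 occupied -> index 3.
Insert 933: h=2, slots 2,3 occupied -> index 4.
Insert 506: h=2, slots 2,3,4 occupied -> index 5.
Table: [392, ∅, 835, 737, 933, 506, ∅]
Lookup 506: h=2, probe 2,3,4,5 → found at 5.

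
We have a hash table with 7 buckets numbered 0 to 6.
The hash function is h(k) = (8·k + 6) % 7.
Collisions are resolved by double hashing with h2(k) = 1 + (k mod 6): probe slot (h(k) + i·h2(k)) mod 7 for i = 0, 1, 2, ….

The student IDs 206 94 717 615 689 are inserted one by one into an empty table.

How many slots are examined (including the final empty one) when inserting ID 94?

2

206: h=2 → slot 2
94: h=2, h2=5, probe 2,0 → slot 0
717: h=2, h2=4, probe 2,6 → slot 6
615: h=5 → slot 5
689: h=2, h2=6, probe 2,1 → slot 1
Table: [94, 689, 206, -, -, 615, 717]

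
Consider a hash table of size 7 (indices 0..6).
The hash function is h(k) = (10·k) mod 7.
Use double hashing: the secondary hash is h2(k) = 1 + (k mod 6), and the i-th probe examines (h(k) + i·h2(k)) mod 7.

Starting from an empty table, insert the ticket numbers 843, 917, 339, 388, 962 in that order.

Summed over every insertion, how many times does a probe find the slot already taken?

5

843: h=2 → slot 2
917: h=0 → slot 0
339: h=2, h2=4, probe 2,6 → slot 6
388: h=2, h2=5, probe 2,0,5 → slot 5
962: h=2, h2=3, probe 2,5,1 → slot 1
Table: [917, 962, 843, —, —, 388, 339]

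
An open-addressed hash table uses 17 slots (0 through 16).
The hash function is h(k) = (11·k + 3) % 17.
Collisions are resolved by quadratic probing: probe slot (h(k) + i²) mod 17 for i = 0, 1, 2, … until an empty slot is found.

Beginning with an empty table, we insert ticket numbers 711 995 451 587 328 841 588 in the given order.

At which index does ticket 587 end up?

Insert 711: h=4, slot 4 empty -> index 4.
Insert 995: h=0, slot 0 empty -> index 0.
Insert 451: h=0, slot 0 occupied -> index 1.
Insert 587: h=0, slots 0,1,4 occupied -> index 9.
Insert 328: h=7, slot 7 empty -> index 7.
Insert 841: h=6, slot 6 empty -> index 6.
Insert 588: h=11, slot 11 empty -> index 11.
Table: [995, 451, ∅, ∅, 711, ∅, 841, 328, ∅, 587, ∅, 588, ∅, ∅, ∅, ∅, ∅]

9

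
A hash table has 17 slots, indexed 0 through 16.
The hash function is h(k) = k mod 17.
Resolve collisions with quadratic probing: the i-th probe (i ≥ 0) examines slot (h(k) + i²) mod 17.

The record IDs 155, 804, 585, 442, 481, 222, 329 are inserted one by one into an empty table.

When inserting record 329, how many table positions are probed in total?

3

Insert 155: h=2, slot 2 empty → index 2.
Insert 804: h=5, slot 5 empty → index 5.
Insert 585: h=7, slot 7 empty → index 7.
Insert 442: h=0, slot 0 empty → index 0.
Insert 481: h=5, slot 5 occupied → index 6.
Insert 222: h=1, slot 1 empty → index 1.
Insert 329: h=6, slots 6,7 occupied → index 10.
Table: [442, 222, 155, —, —, 804, 481, 585, —, —, 329, —, —, —, —, —, —]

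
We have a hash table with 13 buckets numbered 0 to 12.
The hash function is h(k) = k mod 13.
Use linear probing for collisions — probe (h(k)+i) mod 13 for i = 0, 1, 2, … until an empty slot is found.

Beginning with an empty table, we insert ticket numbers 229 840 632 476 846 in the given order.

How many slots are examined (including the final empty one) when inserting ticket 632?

3

229: h=8 => slot 8
840: h=8, probe 8,9 => slot 9
632: h=8, probe 8,9,10 => slot 10
476: h=8, probe 8,9,10,11 => slot 11
846: h=1 => slot 1
Table: [_, 846, _, _, _, _, _, _, 229, 840, 632, 476, _]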